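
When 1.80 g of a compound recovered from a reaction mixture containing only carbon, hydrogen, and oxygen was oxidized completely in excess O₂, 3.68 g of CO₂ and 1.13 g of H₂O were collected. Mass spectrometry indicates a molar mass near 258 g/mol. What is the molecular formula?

mol C = 3.68 g CO₂ ÷ 44.009 g/mol = 0.08362 mol
mol H = 2 × 1.13 g H₂O ÷ 18.015 g/mol = 0.1255 mol
mass O = 1.80 − (1.004 + 0.1265) = 0.6692 g → mol O = 0.6692 ÷ 15.999 = 0.04183 mol
Divide by the smallest (0.04183 mol): C 1.999, H 2.999, O 1.000
Empirical formula: C2H3O
Empirical-formula mass = 43.05 g/mol; 258 ÷ 43.05 ≈ 6, so the molecular formula is C12H18O6.

C12H18O6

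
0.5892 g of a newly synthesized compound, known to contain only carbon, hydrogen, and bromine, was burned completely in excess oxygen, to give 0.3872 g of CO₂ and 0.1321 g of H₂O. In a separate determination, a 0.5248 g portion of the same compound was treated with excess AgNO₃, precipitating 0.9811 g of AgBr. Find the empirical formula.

C3H5Br2

mol C = 0.3872 g CO₂ ÷ 44.009 g/mol = 0.0087982 mol
mol H = 2 × 0.1321 g H₂O ÷ 18.015 g/mol = 0.014666 mol
From the AgBr data: mol Br per gram of compound = (0.9811 ÷ 187.772) ÷ 0.5248 = 0.0099561 mol/g, so in the 0.5892 g combustion sample mol Br = 0.0058661 mol
Divide by the smallest (0.0058661 mol): C 1.500, H 2.500, Br 1.000
Multiplying each by 2 gives whole numbers: C 3.00, H 5.00, Br 2.00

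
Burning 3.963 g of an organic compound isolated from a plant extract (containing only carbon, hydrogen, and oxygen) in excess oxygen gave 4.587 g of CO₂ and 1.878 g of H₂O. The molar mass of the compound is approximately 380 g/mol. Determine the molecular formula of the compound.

mol C = 4.587 g CO₂ ÷ 44.009 g/mol = 0.10423 mol
mol H = 2 × 1.878 g H₂O ÷ 18.015 g/mol = 0.20849 mol
mass O = 3.963 − (1.2519 + 0.21016) = 2.5009 g → mol O = 2.5009 ÷ 15.999 = 0.15632 mol
Divide by the smallest (0.10423 mol): C 1.000, H 2.000, O 1.500
Multiplying each by 2 gives whole numbers: C 2.00, H 4.00, O 3.00
Empirical formula: C2H4O3
Empirical-formula mass = 76.05 g/mol; 380 ÷ 76.05 ≈ 5, so the molecular formula is C10H20O15.

C10H20O15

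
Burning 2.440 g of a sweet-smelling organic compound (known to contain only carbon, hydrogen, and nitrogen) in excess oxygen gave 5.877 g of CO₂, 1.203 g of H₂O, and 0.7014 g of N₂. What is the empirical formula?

C8H8N3

mol C = 5.877 g CO₂ ÷ 44.009 g/mol = 0.13354 mol
mol H = 2 × 1.203 g H₂O ÷ 18.015 g/mol = 0.13356 mol
mol N = 2 × 0.7014 g N₂ ÷ 28.014 g/mol = 0.050075 mol
Divide by the smallest (0.050075 mol): C 2.667, H 2.667, N 1.000
Multiplying each by 3 gives whole numbers: C 8.00, H 8.00, N 3.00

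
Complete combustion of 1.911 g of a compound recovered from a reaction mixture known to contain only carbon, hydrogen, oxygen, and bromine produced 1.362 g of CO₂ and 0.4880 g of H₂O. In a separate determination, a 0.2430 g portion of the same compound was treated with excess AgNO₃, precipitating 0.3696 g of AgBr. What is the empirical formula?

C4H7Br2O2

mol C = 1.362 g CO₂ ÷ 44.009 g/mol = 0.030948 mol
mol H = 2 × 0.4880 g H₂O ÷ 18.015 g/mol = 0.054177 mol
From the AgBr data: mol Br per gram of compound = (0.3696 ÷ 187.772) ÷ 0.2430 = 0.0081002 mol/g, so in the 1.911 g combustion sample mol Br = 0.015479 mol
mass O = 1.911 − (0.37172 + 0.054610 + 1.2369) = 0.24780 g → mol O = 0.24780 ÷ 15.999 = 0.015488 mol
Divide by the smallest (0.015479 mol): C 1.999, H 3.500, Br 1.000, O 1.001
Multiplying each by 2 gives whole numbers: C 4.00, H 7.00, Br 2.00, O 2.00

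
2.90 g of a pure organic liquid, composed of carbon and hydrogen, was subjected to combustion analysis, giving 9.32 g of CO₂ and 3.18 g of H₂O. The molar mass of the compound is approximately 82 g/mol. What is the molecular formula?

mol C = 9.32 g CO₂ ÷ 44.009 g/mol = 0.2118 mol
mol H = 2 × 3.18 g H₂O ÷ 18.015 g/mol = 0.3530 mol
Divide by the smallest (0.2118 mol): C 1.000, H 1.667
Multiplying each by 3 gives whole numbers: C 3.00, H 5.00
Empirical formula: C3H5
Empirical-formula mass = 41.07 g/mol; 82 ÷ 41.07 ≈ 2, so the molecular formula is C6H10.

C6H10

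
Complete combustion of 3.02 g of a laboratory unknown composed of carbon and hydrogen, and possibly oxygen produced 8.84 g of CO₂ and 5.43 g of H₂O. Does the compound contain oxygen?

no

mol C = 8.84 g CO₂ ÷ 44.009 g/mol = 0.2009 mol
mol H = 2 × 5.43 g H₂O ÷ 18.015 g/mol = 0.6028 mol
C and H together account for 3.020 g — essentially the entire 3.02 g sample — so the compound contains no oxygen.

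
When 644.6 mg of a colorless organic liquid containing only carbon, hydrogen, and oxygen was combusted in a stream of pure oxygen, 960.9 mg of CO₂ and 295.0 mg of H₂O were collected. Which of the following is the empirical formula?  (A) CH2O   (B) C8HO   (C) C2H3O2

(C) C2H3O2

mol C = 0.9609 g CO₂ ÷ 44.009 g/mol = 0.021834 mol
mol H = 2 × 0.2950 g H₂O ÷ 18.015 g/mol = 0.032750 mol
mass O = 0.6446 − (0.26225 + 0.033012) = 0.34934 g → mol O = 0.34934 ÷ 15.999 = 0.021835 mol
Divide by the smallest (0.021834 mol): C 1.000, H 1.500, O 1.000
Multiplying each by 2 gives whole numbers: C 2.00, H 3.00, O 2.00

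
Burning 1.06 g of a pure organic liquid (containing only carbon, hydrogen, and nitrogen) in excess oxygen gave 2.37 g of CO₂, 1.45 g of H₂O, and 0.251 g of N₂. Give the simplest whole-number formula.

mol C = 2.37 g CO₂ ÷ 44.009 g/mol = 0.05385 mol
mol H = 2 × 1.45 g H₂O ÷ 18.015 g/mol = 0.1610 mol
mol N = 2 × 0.251 g N₂ ÷ 28.014 g/mol = 0.01792 mol
Divide by the smallest (0.01792 mol): C 3.005, H 8.983, N 1.000

C3H9N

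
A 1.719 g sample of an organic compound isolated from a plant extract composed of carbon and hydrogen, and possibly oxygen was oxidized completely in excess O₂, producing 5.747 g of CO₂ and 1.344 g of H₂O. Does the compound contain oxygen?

no

mol C = 5.747 g CO₂ ÷ 44.009 g/mol = 0.13059 mol
mol H = 2 × 1.344 g H₂O ÷ 18.015 g/mol = 0.14921 mol
C and H together account for 1.7189 g — essentially the entire 1.719 g sample — so the compound contains no oxygen.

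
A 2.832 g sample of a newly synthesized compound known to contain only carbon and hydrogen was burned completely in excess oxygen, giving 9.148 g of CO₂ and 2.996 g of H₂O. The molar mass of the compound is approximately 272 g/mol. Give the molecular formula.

C20H32

mol C = 9.148 g CO₂ ÷ 44.009 g/mol = 0.20787 mol
mol H = 2 × 2.996 g H₂O ÷ 18.015 g/mol = 0.33261 mol
Divide by the smallest (0.20787 mol): C 1.000, H 1.600
Multiplying each by 5 gives whole numbers: C 5.00, H 8.00
Empirical formula: C5H8
Empirical-formula mass = 68.12 g/mol; 272 ÷ 68.12 ≈ 4, so the molecular formula is C20H32.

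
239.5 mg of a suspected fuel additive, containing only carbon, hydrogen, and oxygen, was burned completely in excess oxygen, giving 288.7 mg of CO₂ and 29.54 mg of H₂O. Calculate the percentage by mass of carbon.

32.90%

mol C = 0.2887 g CO₂ ÷ 44.009 g/mol = 0.0065600 mol
mol H = 2 × 0.02954 g H₂O ÷ 18.015 g/mol = 0.0032795 mol
mass O = 0.2395 − (0.078792 + 0.0033057) = 0.15740 g → mol O = 0.15740 ÷ 15.999 = 0.0098382 mol
mass % C = 0.078792 g ÷ 0.2395 g × 100%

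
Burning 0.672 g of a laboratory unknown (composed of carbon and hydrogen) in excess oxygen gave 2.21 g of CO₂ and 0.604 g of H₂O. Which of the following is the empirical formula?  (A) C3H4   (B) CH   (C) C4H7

(A) C3H4

mol C = 2.21 g CO₂ ÷ 44.009 g/mol = 0.05022 mol
mol H = 2 × 0.604 g H₂O ÷ 18.015 g/mol = 0.06706 mol
Divide by the smallest (0.05022 mol): C 1.000, H 1.335
Multiplying each by 3 gives whole numbers: C 3.00, H 4.01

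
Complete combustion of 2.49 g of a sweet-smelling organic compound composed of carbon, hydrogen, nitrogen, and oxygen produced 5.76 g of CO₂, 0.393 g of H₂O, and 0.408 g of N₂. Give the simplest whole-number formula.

C9H3N2O2

mol C = 5.76 g CO₂ ÷ 44.009 g/mol = 0.1309 mol
mol H = 2 × 0.393 g H₂O ÷ 18.015 g/mol = 0.04363 mol
mol N = 2 × 0.408 g N₂ ÷ 28.014 g/mol = 0.02913 mol
mass O = 2.49 − (1.572 + 0.04398 + 0.4080) = 0.4660 g → mol O = 0.4660 ÷ 15.999 = 0.02913 mol
Divide by the smallest (0.02913 mol): C 4.494, H 1.498, N 1.000, O 1.000
Multiplying each by 2 gives whole numbers: C 8.99, H 3.00, N 2.00, O 2.00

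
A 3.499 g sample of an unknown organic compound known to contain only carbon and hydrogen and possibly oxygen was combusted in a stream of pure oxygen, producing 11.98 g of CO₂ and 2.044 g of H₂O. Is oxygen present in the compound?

mol C = 11.98 g CO₂ ÷ 44.009 g/mol = 0.27222 mol
mol H = 2 × 2.044 g H₂O ÷ 18.015 g/mol = 0.22692 mol
C and H together account for 3.4983 g — essentially the entire 3.499 g sample — so the compound contains no oxygen.

no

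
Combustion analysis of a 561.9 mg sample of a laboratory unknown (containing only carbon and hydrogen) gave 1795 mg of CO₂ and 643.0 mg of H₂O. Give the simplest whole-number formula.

mol C = 1.795 g CO₂ ÷ 44.009 g/mol = 0.040787 mol
mol H = 2 × 0.6430 g H₂O ÷ 18.015 g/mol = 0.071385 mol
Divide by the smallest (0.040787 mol): C 1.000, H 1.750
Multiplying each by 4 gives whole numbers: C 4.00, H 7.00

C4H7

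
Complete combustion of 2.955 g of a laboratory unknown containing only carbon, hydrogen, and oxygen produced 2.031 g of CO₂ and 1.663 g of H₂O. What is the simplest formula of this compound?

mol C = 2.031 g CO₂ ÷ 44.009 g/mol = 0.046150 mol
mol H = 2 × 1.663 g H₂O ÷ 18.015 g/mol = 0.18462 mol
mass O = 2.955 − (0.55430 + 0.18610) = 2.2146 g → mol O = 2.2146 ÷ 15.999 = 0.13842 mol
Divide by the smallest (0.046150 mol): C 1.000, H 4.001, O 2.999

CH4O3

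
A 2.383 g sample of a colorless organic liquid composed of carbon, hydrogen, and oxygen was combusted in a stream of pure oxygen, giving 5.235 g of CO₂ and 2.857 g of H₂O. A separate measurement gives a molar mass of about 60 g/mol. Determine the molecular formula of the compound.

C3H8O

mol C = 5.235 g CO₂ ÷ 44.009 g/mol = 0.11895 mol
mol H = 2 × 2.857 g H₂O ÷ 18.015 g/mol = 0.31718 mol
mass O = 2.383 − (1.4287 + 0.31972) = 0.63454 g → mol O = 0.63454 ÷ 15.999 = 0.039661 mol
Divide by the smallest (0.039661 mol): C 2.999, H 7.997, O 1.000
Empirical formula: C3H8O
Empirical-formula mass = 60.10 g/mol; 60 ÷ 60.10 ≈ 1, so the molecular formula is C3H8O.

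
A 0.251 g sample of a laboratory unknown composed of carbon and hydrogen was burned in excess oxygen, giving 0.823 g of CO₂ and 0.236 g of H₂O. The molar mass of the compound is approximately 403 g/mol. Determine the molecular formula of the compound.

mol C = 0.823 g CO₂ ÷ 44.009 g/mol = 0.01870 mol
mol H = 2 × 0.236 g H₂O ÷ 18.015 g/mol = 0.02620 mol
Divide by the smallest (0.01870 mol): C 1.000, H 1.401
Multiplying each by 5 gives whole numbers: C 5.00, H 7.01
Empirical formula: C5H7
Empirical-formula mass = 67.11 g/mol; 403 ÷ 67.11 ≈ 6, so the molecular formula is C30H42.

C30H42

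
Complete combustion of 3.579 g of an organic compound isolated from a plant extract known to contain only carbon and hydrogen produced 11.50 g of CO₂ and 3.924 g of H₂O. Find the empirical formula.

C3H5

mol C = 11.50 g CO₂ ÷ 44.009 g/mol = 0.26131 mol
mol H = 2 × 3.924 g H₂O ÷ 18.015 g/mol = 0.43564 mol
Divide by the smallest (0.26131 mol): C 1.000, H 1.667
Multiplying each by 3 gives whole numbers: C 3.00, H 5.00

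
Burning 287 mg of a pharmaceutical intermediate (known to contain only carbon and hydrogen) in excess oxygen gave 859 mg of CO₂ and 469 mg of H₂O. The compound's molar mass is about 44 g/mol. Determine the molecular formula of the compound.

C3H8

mol C = 0.859 g CO₂ ÷ 44.009 g/mol = 0.01952 mol
mol H = 2 × 0.469 g H₂O ÷ 18.015 g/mol = 0.05207 mol
Divide by the smallest (0.01952 mol): C 1.000, H 2.668
Multiplying each by 3 gives whole numbers: C 3.00, H 8.00
Empirical formula: C3H8
Empirical-formula mass = 44.10 g/mol; 44 ÷ 44.10 ≈ 1, so the molecular formula is C3H8.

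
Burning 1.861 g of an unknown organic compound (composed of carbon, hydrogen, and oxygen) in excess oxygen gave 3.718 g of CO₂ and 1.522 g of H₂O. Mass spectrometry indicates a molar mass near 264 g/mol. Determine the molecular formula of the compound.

C12H24O6

mol C = 3.718 g CO₂ ÷ 44.009 g/mol = 0.084483 mol
mol H = 2 × 1.522 g H₂O ÷ 18.015 g/mol = 0.16897 mol
mass O = 1.861 − (1.0147 + 0.17032) = 0.67596 g → mol O = 0.67596 ÷ 15.999 = 0.042250 mol
Divide by the smallest (0.042250 mol): C 2.000, H 3.999, O 1.000
Empirical formula: C2H4O
Empirical-formula mass = 44.05 g/mol; 264 ÷ 44.05 ≈ 6, so the molecular formula is C12H24O6.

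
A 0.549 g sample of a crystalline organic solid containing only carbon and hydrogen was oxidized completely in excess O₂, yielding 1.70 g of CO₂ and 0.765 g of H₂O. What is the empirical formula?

mol C = 1.70 g CO₂ ÷ 44.009 g/mol = 0.03863 mol
mol H = 2 × 0.765 g H₂O ÷ 18.015 g/mol = 0.08493 mol
Divide by the smallest (0.03863 mol): C 1.000, H 2.199
Multiplying each by 5 gives whole numbers: C 5.00, H 10.99

C5H11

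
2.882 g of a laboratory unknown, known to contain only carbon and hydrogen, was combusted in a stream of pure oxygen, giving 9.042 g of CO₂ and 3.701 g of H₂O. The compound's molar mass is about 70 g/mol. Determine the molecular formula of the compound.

C5H10

mol C = 9.042 g CO₂ ÷ 44.009 g/mol = 0.20546 mol
mol H = 2 × 3.701 g H₂O ÷ 18.015 g/mol = 0.41088 mol
Divide by the smallest (0.20546 mol): C 1.000, H 2.000
Empirical formula: CH2
Empirical-formula mass = 14.03 g/mol; 70 ÷ 14.03 ≈ 5, so the molecular formula is C5H10.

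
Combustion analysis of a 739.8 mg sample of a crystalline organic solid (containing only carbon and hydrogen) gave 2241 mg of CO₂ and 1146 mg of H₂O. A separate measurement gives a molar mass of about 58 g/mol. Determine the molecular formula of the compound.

mol C = 2.241 g CO₂ ÷ 44.009 g/mol = 0.050921 mol
mol H = 2 × 1.146 g H₂O ÷ 18.015 g/mol = 0.12723 mol
Divide by the smallest (0.050921 mol): C 1.000, H 2.499
Multiplying each by 2 gives whole numbers: C 2.00, H 5.00
Empirical formula: C2H5
Empirical-formula mass = 29.06 g/mol; 58 ÷ 29.06 ≈ 2, so the molecular formula is C4H10.

C4H10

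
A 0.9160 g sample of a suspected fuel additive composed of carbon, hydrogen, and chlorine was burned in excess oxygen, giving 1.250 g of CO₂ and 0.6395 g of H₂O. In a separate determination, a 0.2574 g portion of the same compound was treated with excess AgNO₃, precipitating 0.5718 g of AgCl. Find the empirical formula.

C2H5Cl

mol C = 1.250 g CO₂ ÷ 44.009 g/mol = 0.028403 mol
mol H = 2 × 0.6395 g H₂O ÷ 18.015 g/mol = 0.070996 mol
From the AgCl data: mol Cl per gram of compound = (0.5718 ÷ 143.318) ÷ 0.2574 = 0.015500 mol/g, so in the 0.9160 g combustion sample mol Cl = 0.014198 mol
Divide by the smallest (0.014198 mol): C 2.000, H 5.000, Cl 1.000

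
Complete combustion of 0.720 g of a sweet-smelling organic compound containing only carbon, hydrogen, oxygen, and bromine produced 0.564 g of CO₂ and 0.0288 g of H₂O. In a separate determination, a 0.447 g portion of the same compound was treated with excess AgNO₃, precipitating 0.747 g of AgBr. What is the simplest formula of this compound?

mol C = 0.564 g CO₂ ÷ 44.009 g/mol = 0.01282 mol
mol H = 2 × 0.0288 g H₂O ÷ 18.015 g/mol = 0.003197 mol
From the AgBr data: mol Br per gram of compound = (0.747 ÷ 187.772) ÷ 0.447 = 0.008900 mol/g, so in the 0.720 g combustion sample mol Br = 0.006408 mol
mass O = 0.720 − (0.1539 + 0.003223 + 0.5120) = 0.05083 g → mol O = 0.05083 ÷ 15.999 = 0.003177 mol
Divide by the smallest (0.003177 mol): C 4.033, H 1.006, Br 2.017, O 1.000

C4HBr2O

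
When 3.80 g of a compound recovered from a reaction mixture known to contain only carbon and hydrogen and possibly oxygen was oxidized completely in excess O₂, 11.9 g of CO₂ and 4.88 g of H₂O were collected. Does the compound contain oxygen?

mol C = 11.9 g CO₂ ÷ 44.009 g/mol = 0.2704 mol
mol H = 2 × 4.88 g H₂O ÷ 18.015 g/mol = 0.5418 mol
C and H together account for 3.794 g — essentially the entire 3.80 g sample — so the compound contains no oxygen.

no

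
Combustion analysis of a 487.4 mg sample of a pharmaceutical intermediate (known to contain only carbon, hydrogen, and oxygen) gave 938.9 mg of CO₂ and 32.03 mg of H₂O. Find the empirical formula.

mol C = 0.9389 g CO₂ ÷ 44.009 g/mol = 0.021334 mol
mol H = 2 × 0.03203 g H₂O ÷ 18.015 g/mol = 0.0035559 mol
mass O = 0.4874 − (0.25625 + 0.0035844) = 0.22757 g → mol O = 0.22757 ÷ 15.999 = 0.014224 mol
Divide by the smallest (0.0035559 mol): C 6.000, H 1.000, O 4.000

C6HO4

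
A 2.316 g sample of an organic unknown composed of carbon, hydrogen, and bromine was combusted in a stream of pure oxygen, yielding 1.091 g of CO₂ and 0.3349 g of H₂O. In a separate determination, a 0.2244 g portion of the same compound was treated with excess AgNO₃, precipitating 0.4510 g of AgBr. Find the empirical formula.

mol C = 1.091 g CO₂ ÷ 44.009 g/mol = 0.024790 mol
mol H = 2 × 0.3349 g H₂O ÷ 18.015 g/mol = 0.037180 mol
From the AgBr data: mol Br per gram of compound = (0.4510 ÷ 187.772) ÷ 0.2244 = 0.010703 mol/g, so in the 2.316 g combustion sample mol Br = 0.024789 mol
Divide by the smallest (0.024789 mol): C 1.000, H 1.500, Br 1.000
Multiplying each by 2 gives whole numbers: C 2.00, H 3.00, Br 2.00

C2H3Br2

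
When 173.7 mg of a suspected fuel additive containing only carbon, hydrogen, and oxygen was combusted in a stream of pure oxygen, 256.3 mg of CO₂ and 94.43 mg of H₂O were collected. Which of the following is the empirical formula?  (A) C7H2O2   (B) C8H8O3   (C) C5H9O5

mol C = 0.2563 g CO₂ ÷ 44.009 g/mol = 0.0058238 mol
mol H = 2 × 0.09443 g H₂O ÷ 18.015 g/mol = 0.010483 mol
mass O = 0.1737 − (0.069950 + 0.010567) = 0.093183 g → mol O = 0.093183 ÷ 15.999 = 0.0058243 mol
Divide by the smallest (0.0058238 mol): C 1.000, H 1.800, O 1.000
Multiplying each by 5 gives whole numbers: C 5.00, H 9.00, O 5.00

(C) C5H9O5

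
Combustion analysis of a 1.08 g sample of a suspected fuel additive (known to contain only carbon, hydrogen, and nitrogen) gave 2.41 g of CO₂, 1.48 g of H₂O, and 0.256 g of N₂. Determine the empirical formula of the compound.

C3H9N

mol C = 2.41 g CO₂ ÷ 44.009 g/mol = 0.05476 mol
mol H = 2 × 1.48 g H₂O ÷ 18.015 g/mol = 0.1643 mol
mol N = 2 × 0.256 g N₂ ÷ 28.014 g/mol = 0.01828 mol
Divide by the smallest (0.01828 mol): C 2.996, H 8.990, N 1.000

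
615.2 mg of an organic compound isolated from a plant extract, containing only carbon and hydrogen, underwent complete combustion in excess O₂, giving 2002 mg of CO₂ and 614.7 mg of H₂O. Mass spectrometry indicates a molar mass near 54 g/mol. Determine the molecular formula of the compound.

mol C = 2.002 g CO₂ ÷ 44.009 g/mol = 0.045491 mol
mol H = 2 × 0.6147 g H₂O ÷ 18.015 g/mol = 0.068243 mol
Divide by the smallest (0.045491 mol): C 1.000, H 1.500
Multiplying each by 2 gives whole numbers: C 2.00, H 3.00
Empirical formula: C2H3
Empirical-formula mass = 27.05 g/mol; 54 ÷ 27.05 ≈ 2, so the molecular formula is C4H6.

C4H6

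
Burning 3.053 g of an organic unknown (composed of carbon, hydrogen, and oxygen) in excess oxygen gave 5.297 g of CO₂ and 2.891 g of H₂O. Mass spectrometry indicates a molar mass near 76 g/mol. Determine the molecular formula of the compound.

C3H8O2

mol C = 5.297 g CO₂ ÷ 44.009 g/mol = 0.12036 mol
mol H = 2 × 2.891 g H₂O ÷ 18.015 g/mol = 0.32095 mol
mass O = 3.053 − (1.4457 + 0.32352) = 1.2838 g → mol O = 1.2838 ÷ 15.999 = 0.080243 mol
Divide by the smallest (0.080243 mol): C 1.500, H 4.000, O 1.000
Multiplying each by 2 gives whole numbers: C 3.00, H 8.00, O 2.00
Empirical formula: C3H8O2
Empirical-formula mass = 76.09 g/mol; 76 ÷ 76.09 ≈ 1, so the molecular formula is C3H8O2.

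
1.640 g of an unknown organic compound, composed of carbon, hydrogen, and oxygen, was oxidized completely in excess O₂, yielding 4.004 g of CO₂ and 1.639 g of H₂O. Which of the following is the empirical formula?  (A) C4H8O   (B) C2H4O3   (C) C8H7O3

(A) C4H8O

mol C = 4.004 g CO₂ ÷ 44.009 g/mol = 0.090981 mol
mol H = 2 × 1.639 g H₂O ÷ 18.015 g/mol = 0.18196 mol
mass O = 1.640 − (1.0928 + 0.18342) = 0.36381 g → mol O = 0.36381 ÷ 15.999 = 0.022739 mol
Divide by the smallest (0.022739 mol): C 4.001, H 8.002, O 1.000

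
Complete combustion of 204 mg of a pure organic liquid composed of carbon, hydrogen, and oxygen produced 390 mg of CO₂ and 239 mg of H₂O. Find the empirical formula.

mol C = 0.390 g CO₂ ÷ 44.009 g/mol = 0.008862 mol
mol H = 2 × 0.239 g H₂O ÷ 18.015 g/mol = 0.02653 mol
mass O = 0.204 − (0.1064 + 0.02675) = 0.07081 g → mol O = 0.07081 ÷ 15.999 = 0.004426 mol
Divide by the smallest (0.004426 mol): C 2.002, H 5.995, O 1.000

C2H6O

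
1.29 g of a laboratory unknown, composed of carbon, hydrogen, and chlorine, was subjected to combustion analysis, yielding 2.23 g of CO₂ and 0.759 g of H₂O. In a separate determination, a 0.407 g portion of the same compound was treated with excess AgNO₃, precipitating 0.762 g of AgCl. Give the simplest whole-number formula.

C3H5Cl

mol C = 2.23 g CO₂ ÷ 44.009 g/mol = 0.05067 mol
mol H = 2 × 0.759 g H₂O ÷ 18.015 g/mol = 0.08426 mol
From the AgCl data: mol Cl per gram of compound = (0.762 ÷ 143.318) ÷ 0.407 = 0.01306 mol/g, so in the 1.29 g combustion sample mol Cl = 0.01685 mol
Divide by the smallest (0.01685 mol): C 3.007, H 5.000, Cl 1.000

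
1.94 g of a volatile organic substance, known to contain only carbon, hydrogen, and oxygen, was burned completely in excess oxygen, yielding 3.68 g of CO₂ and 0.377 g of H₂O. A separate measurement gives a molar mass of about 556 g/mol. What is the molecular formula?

C24H12O16

mol C = 3.68 g CO₂ ÷ 44.009 g/mol = 0.08362 mol
mol H = 2 × 0.377 g H₂O ÷ 18.015 g/mol = 0.04185 mol
mass O = 1.94 − (1.004 + 0.04219) = 0.8935 g → mol O = 0.8935 ÷ 15.999 = 0.05584 mol
Divide by the smallest (0.04185 mol): C 1.998, H 1.000, O 1.334
Multiplying each by 3 gives whole numbers: C 5.99, H 3.00, O 4.00
Empirical formula: C6H3O4
Empirical-formula mass = 139.09 g/mol; 556 ÷ 139.09 ≈ 4, so the molecular formula is C24H12O16.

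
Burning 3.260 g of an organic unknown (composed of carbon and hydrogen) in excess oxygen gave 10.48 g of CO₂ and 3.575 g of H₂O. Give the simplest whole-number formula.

mol C = 10.48 g CO₂ ÷ 44.009 g/mol = 0.23813 mol
mol H = 2 × 3.575 g H₂O ÷ 18.015 g/mol = 0.39689 mol
Divide by the smallest (0.23813 mol): C 1.000, H 1.667
Multiplying each by 3 gives whole numbers: C 3.00, H 5.00

C3H5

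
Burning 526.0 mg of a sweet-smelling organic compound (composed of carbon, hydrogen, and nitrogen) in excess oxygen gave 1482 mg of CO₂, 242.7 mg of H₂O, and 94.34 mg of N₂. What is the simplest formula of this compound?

mol C = 1.482 g CO₂ ÷ 44.009 g/mol = 0.033675 mol
mol H = 2 × 0.2427 g H₂O ÷ 18.015 g/mol = 0.026944 mol
mol N = 2 × 0.09434 g N₂ ÷ 28.014 g/mol = 0.0067352 mol
Divide by the smallest (0.0067352 mol): C 5.000, H 4.001, N 1.000

C5H4N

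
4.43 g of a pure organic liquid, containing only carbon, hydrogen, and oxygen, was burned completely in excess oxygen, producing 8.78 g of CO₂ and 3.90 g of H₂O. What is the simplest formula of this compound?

mol C = 8.78 g CO₂ ÷ 44.009 g/mol = 0.1995 mol
mol H = 2 × 3.90 g H₂O ÷ 18.015 g/mol = 0.4330 mol
mass O = 4.43 − (2.396 + 0.4364) = 1.597 g → mol O = 1.597 ÷ 15.999 = 0.09984 mol
Divide by the smallest (0.09984 mol): C 1.998, H 4.337, O 1.000
Multiplying each by 3 gives whole numbers: C 5.99, H 13.01, O 3.00

C6H13O3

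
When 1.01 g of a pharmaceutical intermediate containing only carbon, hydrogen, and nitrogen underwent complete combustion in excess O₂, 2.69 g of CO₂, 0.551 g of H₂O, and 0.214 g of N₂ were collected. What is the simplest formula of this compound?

mol C = 2.69 g CO₂ ÷ 44.009 g/mol = 0.06112 mol
mol H = 2 × 0.551 g H₂O ÷ 18.015 g/mol = 0.06117 mol
mol N = 2 × 0.214 g N₂ ÷ 28.014 g/mol = 0.01528 mol
Divide by the smallest (0.01528 mol): C 4.001, H 4.004, N 1.000

C4H4N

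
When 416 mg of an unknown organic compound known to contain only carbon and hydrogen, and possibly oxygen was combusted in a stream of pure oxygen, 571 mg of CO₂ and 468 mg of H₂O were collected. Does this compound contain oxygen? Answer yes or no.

yes

mol C = 0.571 g CO₂ ÷ 44.009 g/mol = 0.01297 mol
mol H = 2 × 0.468 g H₂O ÷ 18.015 g/mol = 0.05196 mol
C and H account for only 0.2082 g of the 0.416 g sample; the remaining 0.2078 g must be oxygen.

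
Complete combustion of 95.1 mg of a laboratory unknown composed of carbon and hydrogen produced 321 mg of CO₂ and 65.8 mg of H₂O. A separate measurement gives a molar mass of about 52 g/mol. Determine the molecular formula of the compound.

C4H4

mol C = 0.321 g CO₂ ÷ 44.009 g/mol = 0.007294 mol
mol H = 2 × 0.0658 g H₂O ÷ 18.015 g/mol = 0.007305 mol
Divide by the smallest (0.007294 mol): C 1.000, H 1.002
Empirical formula: CH
Empirical-formula mass = 13.02 g/mol; 52 ÷ 13.02 ≈ 4, so the molecular formula is C4H4.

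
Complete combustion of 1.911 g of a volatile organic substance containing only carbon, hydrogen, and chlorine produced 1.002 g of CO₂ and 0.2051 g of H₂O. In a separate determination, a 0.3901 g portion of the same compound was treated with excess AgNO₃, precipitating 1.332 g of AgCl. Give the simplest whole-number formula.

CHCl2

mol C = 1.002 g CO₂ ÷ 44.009 g/mol = 0.022768 mol
mol H = 2 × 0.2051 g H₂O ÷ 18.015 g/mol = 0.022770 mol
From the AgCl data: mol Cl per gram of compound = (1.332 ÷ 143.318) ÷ 0.3901 = 0.023825 mol/g, so in the 1.911 g combustion sample mol Cl = 0.045529 mol
Divide by the smallest (0.022768 mol): C 1.000, H 1.000, Cl 2.000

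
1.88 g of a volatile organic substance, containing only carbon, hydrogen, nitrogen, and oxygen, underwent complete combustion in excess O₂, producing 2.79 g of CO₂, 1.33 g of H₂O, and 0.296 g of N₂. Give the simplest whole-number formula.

C3H7NO2

mol C = 2.79 g CO₂ ÷ 44.009 g/mol = 0.06340 mol
mol H = 2 × 1.33 g H₂O ÷ 18.015 g/mol = 0.1477 mol
mol N = 2 × 0.296 g N₂ ÷ 28.014 g/mol = 0.02113 mol
mass O = 1.88 − (0.7615 + 0.1488 + 0.2960) = 0.6737 g → mol O = 0.6737 ÷ 15.999 = 0.04211 mol
Divide by the smallest (0.02113 mol): C 3.000, H 6.987, N 1.000, O 1.993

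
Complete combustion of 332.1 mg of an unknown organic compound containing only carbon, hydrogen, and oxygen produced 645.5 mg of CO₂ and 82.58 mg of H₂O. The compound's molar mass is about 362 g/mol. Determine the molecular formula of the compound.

C16H10O10

mol C = 0.6455 g CO₂ ÷ 44.009 g/mol = 0.014667 mol
mol H = 2 × 0.08258 g H₂O ÷ 18.015 g/mol = 0.0091679 mol
mass O = 0.3321 − (0.17617 + 0.0092413) = 0.14669 g → mol O = 0.14669 ÷ 15.999 = 0.0091686 mol
Divide by the smallest (0.0091679 mol): C 1.600, H 1.000, O 1.000
Multiplying each by 5 gives whole numbers: C 8.00, H 5.00, O 5.00
Empirical formula: C8H5O5
Empirical-formula mass = 181.12 g/mol; 362 ÷ 181.12 ≈ 2, so the molecular formula is C16H10O10.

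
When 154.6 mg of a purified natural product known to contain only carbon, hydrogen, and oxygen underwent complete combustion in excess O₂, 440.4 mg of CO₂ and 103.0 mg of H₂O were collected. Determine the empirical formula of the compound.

mol C = 0.4404 g CO₂ ÷ 44.009 g/mol = 0.010007 mol
mol H = 2 × 0.1030 g H₂O ÷ 18.015 g/mol = 0.011435 mol
mass O = 0.1546 − (0.12019 + 0.011526) = 0.022879 g → mol O = 0.022879 ÷ 15.999 = 0.0014300 mol
Divide by the smallest (0.0014300 mol): C 6.998, H 7.996, O 1.000

C7H8O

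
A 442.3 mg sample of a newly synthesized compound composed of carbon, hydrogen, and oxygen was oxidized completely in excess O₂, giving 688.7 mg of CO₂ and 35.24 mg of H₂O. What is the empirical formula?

mol C = 0.6887 g CO₂ ÷ 44.009 g/mol = 0.015649 mol
mol H = 2 × 0.03524 g H₂O ÷ 18.015 g/mol = 0.0039123 mol
mass O = 0.4423 − (0.18796 + 0.0039436) = 0.25040 g → mol O = 0.25040 ÷ 15.999 = 0.015651 mol
Divide by the smallest (0.0039123 mol): C 4.000, H 1.000, O 4.000

C4HO4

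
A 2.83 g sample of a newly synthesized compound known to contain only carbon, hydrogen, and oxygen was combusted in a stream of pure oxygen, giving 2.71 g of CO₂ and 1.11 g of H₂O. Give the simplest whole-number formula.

mol C = 2.71 g CO₂ ÷ 44.009 g/mol = 0.06158 mol
mol H = 2 × 1.11 g H₂O ÷ 18.015 g/mol = 0.1232 mol
mass O = 2.83 − (0.7396 + 0.1242) = 1.966 g → mol O = 1.966 ÷ 15.999 = 0.1229 mol
Divide by the smallest (0.06158 mol): C 1.000, H 2.001, O 1.996

CH2O2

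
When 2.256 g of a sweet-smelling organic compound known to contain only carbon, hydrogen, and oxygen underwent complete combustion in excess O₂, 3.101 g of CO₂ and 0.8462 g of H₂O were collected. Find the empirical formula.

C6H8O7

mol C = 3.101 g CO₂ ÷ 44.009 g/mol = 0.070463 mol
mol H = 2 × 0.8462 g H₂O ÷ 18.015 g/mol = 0.093944 mol
mass O = 2.256 − (0.84633 + 0.094695) = 1.3150 g → mol O = 1.3150 ÷ 15.999 = 0.082191 mol
Divide by the smallest (0.070463 mol): C 1.000, H 1.333, O 1.166
Multiplying each by 6 gives whole numbers: C 6.00, H 8.00, O 7.00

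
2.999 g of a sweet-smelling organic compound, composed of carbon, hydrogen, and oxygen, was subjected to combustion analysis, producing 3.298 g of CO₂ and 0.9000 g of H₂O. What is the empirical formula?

C3H4O5

mol C = 3.298 g CO₂ ÷ 44.009 g/mol = 0.074939 mol
mol H = 2 × 0.9000 g H₂O ÷ 18.015 g/mol = 0.099917 mol
mass O = 2.999 − (0.90009 + 0.10072) = 1.9982 g → mol O = 1.9982 ÷ 15.999 = 0.12489 mol
Divide by the smallest (0.074939 mol): C 1.000, H 1.333, O 1.667
Multiplying each by 3 gives whole numbers: C 3.00, H 4.00, O 5.00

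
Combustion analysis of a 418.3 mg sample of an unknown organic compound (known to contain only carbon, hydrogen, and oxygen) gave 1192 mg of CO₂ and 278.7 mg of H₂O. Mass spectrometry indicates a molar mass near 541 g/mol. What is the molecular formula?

C35H40O5

mol C = 1.192 g CO₂ ÷ 44.009 g/mol = 0.027085 mol
mol H = 2 × 0.2787 g H₂O ÷ 18.015 g/mol = 0.030941 mol
mass O = 0.4183 − (0.32532 + 0.031188) = 0.061789 g → mol O = 0.061789 ÷ 15.999 = 0.0038621 mol
Divide by the smallest (0.0038621 mol): C 7.013, H 8.011, O 1.000
Empirical formula: C7H8O
Empirical-formula mass = 108.14 g/mol; 541 ÷ 108.14 ≈ 5, so the molecular formula is C35H40O5.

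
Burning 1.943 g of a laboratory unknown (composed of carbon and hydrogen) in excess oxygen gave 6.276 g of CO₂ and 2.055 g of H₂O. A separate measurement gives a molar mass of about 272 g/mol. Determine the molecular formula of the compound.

mol C = 6.276 g CO₂ ÷ 44.009 g/mol = 0.14261 mol
mol H = 2 × 2.055 g H₂O ÷ 18.015 g/mol = 0.22814 mol
Divide by the smallest (0.14261 mol): C 1.000, H 1.600
Multiplying each by 5 gives whole numbers: C 5.00, H 8.00
Empirical formula: C5H8
Empirical-formula mass = 68.12 g/mol; 272 ÷ 68.12 ≈ 4, so the molecular formula is C20H32.

C20H32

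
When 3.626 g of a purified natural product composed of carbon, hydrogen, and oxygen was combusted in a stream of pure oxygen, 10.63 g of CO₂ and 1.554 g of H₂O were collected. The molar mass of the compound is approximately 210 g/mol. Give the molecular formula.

mol C = 10.63 g CO₂ ÷ 44.009 g/mol = 0.24154 mol
mol H = 2 × 1.554 g H₂O ÷ 18.015 g/mol = 0.17252 mol
mass O = 3.626 − (2.9012 + 0.17390) = 0.55094 g → mol O = 0.55094 ÷ 15.999 = 0.034436 mol
Divide by the smallest (0.034436 mol): C 7.014, H 5.010, O 1.000
Empirical formula: C7H5O
Empirical-formula mass = 105.12 g/mol; 210 ÷ 105.12 ≈ 2, so the molecular formula is C14H10O2.

C14H10O2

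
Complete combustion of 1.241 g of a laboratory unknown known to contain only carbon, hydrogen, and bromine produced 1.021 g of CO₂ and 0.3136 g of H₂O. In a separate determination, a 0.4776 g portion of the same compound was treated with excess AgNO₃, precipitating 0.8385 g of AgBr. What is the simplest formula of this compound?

C2H3Br

mol C = 1.021 g CO₂ ÷ 44.009 g/mol = 0.023200 mol
mol H = 2 × 0.3136 g H₂O ÷ 18.015 g/mol = 0.034815 mol
From the AgBr data: mol Br per gram of compound = (0.8385 ÷ 187.772) ÷ 0.4776 = 0.0093499 mol/g, so in the 1.241 g combustion sample mol Br = 0.011603 mol
Divide by the smallest (0.011603 mol): C 1.999, H 3.000, Br 1.000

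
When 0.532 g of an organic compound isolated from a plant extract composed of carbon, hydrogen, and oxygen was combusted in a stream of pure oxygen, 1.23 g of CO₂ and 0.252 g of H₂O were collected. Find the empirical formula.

mol C = 1.23 g CO₂ ÷ 44.009 g/mol = 0.02795 mol
mol H = 2 × 0.252 g H₂O ÷ 18.015 g/mol = 0.02798 mol
mass O = 0.532 − (0.3357 + 0.02820) = 0.1681 g → mol O = 0.1681 ÷ 15.999 = 0.01051 mol
Divide by the smallest (0.01051 mol): C 2.660, H 2.663, O 1.000
Multiplying each by 3 gives whole numbers: C 7.98, H 7.99, O 3.00

C8H8O3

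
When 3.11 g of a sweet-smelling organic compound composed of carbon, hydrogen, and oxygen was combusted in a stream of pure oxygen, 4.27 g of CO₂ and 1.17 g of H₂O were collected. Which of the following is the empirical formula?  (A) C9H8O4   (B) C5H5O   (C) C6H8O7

mol C = 4.27 g CO₂ ÷ 44.009 g/mol = 0.09703 mol
mol H = 2 × 1.17 g H₂O ÷ 18.015 g/mol = 0.1299 mol
mass O = 3.11 − (1.165 + 0.1309) = 1.814 g → mol O = 1.814 ÷ 15.999 = 0.1134 mol
Divide by the smallest (0.09703 mol): C 1.000, H 1.339, O 1.168
Multiplying each by 6 gives whole numbers: C 6.00, H 8.03, O 7.01

(C) C6H8O7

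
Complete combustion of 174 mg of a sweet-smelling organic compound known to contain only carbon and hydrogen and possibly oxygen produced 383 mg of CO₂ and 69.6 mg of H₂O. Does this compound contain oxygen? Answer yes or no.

yes

mol C = 0.383 g CO₂ ÷ 44.009 g/mol = 0.008703 mol
mol H = 2 × 0.0696 g H₂O ÷ 18.015 g/mol = 0.007727 mol
C and H account for only 0.1123 g of the 0.174 g sample; the remaining 0.06168 g must be oxygen.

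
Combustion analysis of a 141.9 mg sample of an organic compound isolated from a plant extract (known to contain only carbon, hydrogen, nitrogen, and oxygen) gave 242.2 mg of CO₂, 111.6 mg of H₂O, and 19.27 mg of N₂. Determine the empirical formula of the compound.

mol C = 0.2422 g CO₂ ÷ 44.009 g/mol = 0.0055034 mol
mol H = 2 × 0.1116 g H₂O ÷ 18.015 g/mol = 0.012390 mol
mol N = 2 × 0.01927 g N₂ ÷ 28.014 g/mol = 0.0013757 mol
mass O = 0.1419 − (0.066102 + 0.012489 + 0.019270) = 0.044040 g → mol O = 0.044040 ÷ 15.999 = 0.0027526 mol
Divide by the smallest (0.0013757 mol): C 4.000, H 9.006, N 1.000, O 2.001

C4H9NO2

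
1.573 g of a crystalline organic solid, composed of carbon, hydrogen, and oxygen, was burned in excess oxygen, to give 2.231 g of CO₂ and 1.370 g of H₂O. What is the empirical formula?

mol C = 2.231 g CO₂ ÷ 44.009 g/mol = 0.050694 mol
mol H = 2 × 1.370 g H₂O ÷ 18.015 g/mol = 0.15210 mol
mass O = 1.573 − (0.60889 + 0.15331) = 0.81080 g → mol O = 0.81080 ÷ 15.999 = 0.050678 mol
Divide by the smallest (0.050678 mol): C 1.000, H 3.001, O 1.000

CH3O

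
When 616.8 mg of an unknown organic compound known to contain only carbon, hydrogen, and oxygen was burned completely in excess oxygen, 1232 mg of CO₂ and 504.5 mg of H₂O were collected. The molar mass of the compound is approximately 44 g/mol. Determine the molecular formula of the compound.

mol C = 1.232 g CO₂ ÷ 44.009 g/mol = 0.027994 mol
mol H = 2 × 0.5045 g H₂O ÷ 18.015 g/mol = 0.056009 mol
mass O = 0.6168 − (0.33624 + 0.056457) = 0.22410 g → mol O = 0.22410 ÷ 15.999 = 0.014007 mol
Divide by the smallest (0.014007 mol): C 1.999, H 3.999, O 1.000
Empirical formula: C2H4O
Empirical-formula mass = 44.05 g/mol; 44 ÷ 44.05 ≈ 1, so the molecular formula is C2H4O.

C2H4O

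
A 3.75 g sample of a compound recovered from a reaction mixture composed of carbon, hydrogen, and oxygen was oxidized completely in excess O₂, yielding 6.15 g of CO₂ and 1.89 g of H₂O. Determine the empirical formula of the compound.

C6H9O5

mol C = 6.15 g CO₂ ÷ 44.009 g/mol = 0.1397 mol
mol H = 2 × 1.89 g H₂O ÷ 18.015 g/mol = 0.2098 mol
mass O = 3.75 − (1.678 + 0.2115) = 1.860 g → mol O = 1.860 ÷ 15.999 = 0.1163 mol
Divide by the smallest (0.1163 mol): C 1.202, H 1.805, O 1.000
Multiplying each by 5 gives whole numbers: C 6.01, H 9.02, O 5.00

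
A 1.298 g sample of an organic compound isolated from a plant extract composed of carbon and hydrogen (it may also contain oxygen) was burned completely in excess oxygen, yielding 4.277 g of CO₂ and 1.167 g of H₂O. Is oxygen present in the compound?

no

mol C = 4.277 g CO₂ ÷ 44.009 g/mol = 0.097185 mol
mol H = 2 × 1.167 g H₂O ÷ 18.015 g/mol = 0.12956 mol
C and H together account for 1.2979 g — essentially the entire 1.298 g sample — so the compound contains no oxygen.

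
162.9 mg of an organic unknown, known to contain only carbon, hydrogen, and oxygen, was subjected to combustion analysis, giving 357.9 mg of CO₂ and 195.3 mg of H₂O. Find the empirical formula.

C3H8O

mol C = 0.3579 g CO₂ ÷ 44.009 g/mol = 0.0081324 mol
mol H = 2 × 0.1953 g H₂O ÷ 18.015 g/mol = 0.021682 mol
mass O = 0.1629 − (0.097679 + 0.021855) = 0.043366 g → mol O = 0.043366 ÷ 15.999 = 0.0027105 mol
Divide by the smallest (0.0027105 mol): C 3.000, H 7.999, O 1.000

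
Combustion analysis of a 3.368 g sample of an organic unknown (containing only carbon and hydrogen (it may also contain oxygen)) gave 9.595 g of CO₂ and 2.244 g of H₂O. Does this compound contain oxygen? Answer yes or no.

yes

mol C = 9.595 g CO₂ ÷ 44.009 g/mol = 0.21802 mol
mol H = 2 × 2.244 g H₂O ÷ 18.015 g/mol = 0.24913 mol
C and H account for only 2.8698 g of the 3.368 g sample; the remaining 0.49820 g must be oxygen.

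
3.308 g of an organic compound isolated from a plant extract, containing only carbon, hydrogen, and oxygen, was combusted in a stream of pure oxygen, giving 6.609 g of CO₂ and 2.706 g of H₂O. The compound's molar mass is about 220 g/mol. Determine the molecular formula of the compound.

C10H20O5

mol C = 6.609 g CO₂ ÷ 44.009 g/mol = 0.15017 mol
mol H = 2 × 2.706 g H₂O ÷ 18.015 g/mol = 0.30042 mol
mass O = 3.308 − (1.8037 + 0.30282) = 1.2014 g → mol O = 1.2014 ÷ 15.999 = 0.075095 mol
Divide by the smallest (0.075095 mol): C 2.000, H 4.000, O 1.000
Empirical formula: C2H4O
Empirical-formula mass = 44.05 g/mol; 220 ÷ 44.05 ≈ 5, so the molecular formula is C10H20O5.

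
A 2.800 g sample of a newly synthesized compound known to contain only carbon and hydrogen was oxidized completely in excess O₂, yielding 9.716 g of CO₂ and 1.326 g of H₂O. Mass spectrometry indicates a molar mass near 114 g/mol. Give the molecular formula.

mol C = 9.716 g CO₂ ÷ 44.009 g/mol = 0.22077 mol
mol H = 2 × 1.326 g H₂O ÷ 18.015 g/mol = 0.14721 mol
Divide by the smallest (0.14721 mol): C 1.500, H 1.000
Multiplying each by 2 gives whole numbers: C 3.00, H 2.00
Empirical formula: C3H2
Empirical-formula mass = 38.05 g/mol; 114 ÷ 38.05 ≈ 3, so the molecular formula is C9H6.

C9H6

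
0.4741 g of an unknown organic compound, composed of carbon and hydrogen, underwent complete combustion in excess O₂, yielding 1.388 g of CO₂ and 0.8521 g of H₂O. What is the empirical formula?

CH3

mol C = 1.388 g CO₂ ÷ 44.009 g/mol = 0.031539 mol
mol H = 2 × 0.8521 g H₂O ÷ 18.015 g/mol = 0.094599 mol
Divide by the smallest (0.031539 mol): C 1.000, H 2.999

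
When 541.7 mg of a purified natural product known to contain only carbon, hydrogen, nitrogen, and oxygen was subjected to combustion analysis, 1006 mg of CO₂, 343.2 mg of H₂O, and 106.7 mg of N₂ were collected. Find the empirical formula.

mol C = 1.006 g CO₂ ÷ 44.009 g/mol = 0.022859 mol
mol H = 2 × 0.3432 g H₂O ÷ 18.015 g/mol = 0.038102 mol
mol N = 2 × 0.1067 g N₂ ÷ 28.014 g/mol = 0.0076176 mol
mass O = 0.5417 − (0.27456 + 0.038406 + 0.10670) = 0.12203 g → mol O = 0.12203 ÷ 15.999 = 0.0076276 mol
Divide by the smallest (0.0076176 mol): C 3.001, H 5.002, N 1.000, O 1.001

C3H5NO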